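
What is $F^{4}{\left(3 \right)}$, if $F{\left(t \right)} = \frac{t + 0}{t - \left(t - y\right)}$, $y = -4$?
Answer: $\frac{81}{256} \approx 0.31641$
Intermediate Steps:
$F{\left(t \right)} = - \frac{t}{4}$ ($F{\left(t \right)} = \frac{t + 0}{t - \left(4 + t\right)} = \frac{t}{-4} = t \left(- \frac{1}{4}\right) = - \frac{t}{4}$)
$F^{4}{\left(3 \right)} = \left(\left(- \frac{1}{4}\right) 3\right)^{4} = \left(- \frac{3}{4}\right)^{4} = \frac{81}{256}$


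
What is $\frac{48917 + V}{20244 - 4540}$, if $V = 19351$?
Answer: $\frac{17067}{3926} \approx 4.3472$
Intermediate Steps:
$\frac{48917 + V}{20244 - 4540} = \frac{48917 + 19351}{20244 - 4540} = \frac{68268}{15704} = 68268 \cdot \frac{1}{15704} = \frac{17067}{3926}$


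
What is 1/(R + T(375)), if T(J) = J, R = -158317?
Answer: -1/157942 ≈ -6.3314e-6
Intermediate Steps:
1/(R + T(375)) = 1/(-158317 + 375) = 1/(-157942) = -1/157942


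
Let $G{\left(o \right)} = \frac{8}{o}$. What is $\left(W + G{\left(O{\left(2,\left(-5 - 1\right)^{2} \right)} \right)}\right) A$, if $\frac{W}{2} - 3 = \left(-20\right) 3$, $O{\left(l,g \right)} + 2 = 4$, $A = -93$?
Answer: $10230$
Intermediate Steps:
$O{\left(l,g \right)} = 2$ ($O{\left(l,g \right)} = -2 + 4 = 2$)
$W = -114$ ($W = 6 + 2 \left(\left(-20\right) 3\right) = 6 + 2 \left(-60\right) = 6 - 120 = -114$)
$\left(W + G{\left(O{\left(2,\left(-5 - 1\right)^{2} \right)} \right)}\right) A = \left(-114 + \frac{8}{2}\right) \left(-93\right) = \left(-114 + 8 \cdot \frac{1}{2}\right) \left(-93\right) = \left(-114 + 4\right) \left(-93\right) = \left(-110\right) \left(-93\right) = 10230$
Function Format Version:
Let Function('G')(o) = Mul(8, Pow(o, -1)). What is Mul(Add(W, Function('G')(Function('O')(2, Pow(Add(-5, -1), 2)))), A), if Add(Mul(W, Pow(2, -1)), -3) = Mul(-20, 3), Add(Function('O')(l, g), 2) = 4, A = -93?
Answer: 10230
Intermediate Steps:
Function('O')(l, g) = 2 (Function('O')(l, g) = Add(-2, 4) = 2)
W = -114 (W = Add(6, Mul(2, Mul(-20, 3))) = Add(6, Mul(2, -60)) = Add(6, -120) = -114)
Mul(Add(W, Function('G')(Function('O')(2, Pow(Add(-5, -1), 2)))), A) = Mul(Add(-114, Mul(8, Pow(2, -1))), -93) = Mul(Add(-114, Mul(8, Rational(1, 2))), -93) = Mul(Add(-114, 4), -93) = Mul(-110, -93) = 10230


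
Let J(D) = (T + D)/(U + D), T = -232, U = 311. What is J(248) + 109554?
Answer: 61240702/559 ≈ 1.0955e+5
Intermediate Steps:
J(D) = (-232 + D)/(311 + D)
J(248) + 109554 = (-232 + 248)/(311 + 248) + 109554 = 16/559 + 109554 = 61240702/559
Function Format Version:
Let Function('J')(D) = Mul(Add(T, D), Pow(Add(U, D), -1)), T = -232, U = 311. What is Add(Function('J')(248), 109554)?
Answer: Rational(61240702, 559) ≈ 1.0955e+5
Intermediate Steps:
Function('J')(D) = Mul(Pow(Add(311, D), -1), Add(-232, D)) (Function('J')(D) = Mul(Add(-232, D), Pow(Add(311, D), -1)) = Mul(Pow(Add(311, D), -1), Add(-232, D)))
Add(Function('J')(248), 109554) = Add(Mul(Pow(Add(311, 248), -1), Add(-232, 248)), 109554) = Add(Mul(Pow(559, -1), 16), 109554) = Add(Mul(Rational(1, 559), 16), 109554) = Add(Rational(16, 559), 109554) = Rational(61240702, 559)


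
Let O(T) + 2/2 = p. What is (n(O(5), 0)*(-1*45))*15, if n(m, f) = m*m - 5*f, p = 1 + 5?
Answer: -16875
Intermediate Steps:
p = 6
O(T) = 5 (O(T) = -1 + 6 = 5)
n(m, f) = m² - 5*f
(n(O(5), 0)*(-1*45))*15 = ((5² - 5*0)*(-1*45))*15 = ((25 + 0)*(-45))*15 = (25*(-45))*15 = -1125*15 = -16875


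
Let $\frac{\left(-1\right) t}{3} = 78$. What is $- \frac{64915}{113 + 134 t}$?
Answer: $\frac{64915}{31243} \approx 2.0777$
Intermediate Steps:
$t = -234$ ($t = \left(-3\right) 78 = -234$)
$- \frac{64915}{113 + 134 t} = - \frac{64915}{113 + 134 \left(-234\right)} = - \frac{64915}{113 - 31356} = - \frac{64915}{-31243} = \left(-64915\right) \left(- \frac{1}{31243}\right) = \frac{64915}{31243}$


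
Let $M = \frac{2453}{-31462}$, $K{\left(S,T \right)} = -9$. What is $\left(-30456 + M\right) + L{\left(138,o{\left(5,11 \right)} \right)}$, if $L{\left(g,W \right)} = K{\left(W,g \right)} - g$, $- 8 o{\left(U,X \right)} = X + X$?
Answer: $- \frac{962834039}{31462} \approx -30603.0$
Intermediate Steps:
$M = - \frac{2453}{31462}$ ($M = 2453 \left(- \frac{1}{31462}\right) = - \frac{2453}{31462} \approx -0.077967$)
$o{\left(U,X \right)} = - \frac{X}{4}$ ($o{\left(U,X \right)} = - \frac{X + X}{8} = - \frac{2 X}{8} = - \frac{X}{4}$)
$L{\left(g,W \right)} = -9 - g$
$\left(-30456 + M\right) + L{\left(138,o{\left(5,11 \right)} \right)} = \left(-30456 - \frac{2453}{31462}\right) - 147 = - \frac{958209125}{31462} - 147 = - \frac{962834039}{31462}$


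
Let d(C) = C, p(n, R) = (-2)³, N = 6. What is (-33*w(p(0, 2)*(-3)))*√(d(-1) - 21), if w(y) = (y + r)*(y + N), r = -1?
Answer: -22770*I*√22 ≈ -1.068e+5*I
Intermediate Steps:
p(n, R) = -8
w(y) = (-1 + y)*(6 + y) (w(y) = (y - 1)*(y + 6) = (-1 + y)*(6 + y))
(-33*w(p(0, 2)*(-3)))*√(d(-1) - 21) = (-33*(-6 + (-8*(-3))² + 5*(-8*(-3))))*√(-1 - 21) = (-33*(-6 + 24² + 5*24))*√(-22) = (-33*(-6 + 576 + 120))*(I*√22) = (-33*690)*(I*√22) = -22770*I*√22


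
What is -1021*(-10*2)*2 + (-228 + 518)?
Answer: 41130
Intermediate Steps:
-1021*(-10*2)*2 + (-228 + 518) = -(-20420)*2 + 290 = -1021*(-40) + 290 = 40840 + 290 = 41130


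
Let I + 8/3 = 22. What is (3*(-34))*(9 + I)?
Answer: -2890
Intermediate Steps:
I = 58/3 (I = -8/3 + 22 = 58/3 ≈ 19.333)
(3*(-34))*(9 + I) = (3*(-34))*(9 + 58/3) = -102*85/3 = -2890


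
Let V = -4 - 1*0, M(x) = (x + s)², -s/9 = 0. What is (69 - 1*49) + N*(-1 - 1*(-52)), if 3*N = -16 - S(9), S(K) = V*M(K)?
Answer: 5256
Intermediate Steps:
s = 0 (s = -9*0 = 0)
M(x) = x² (M(x) = (x + 0)² = x²)
V = -4 (V = -4 + 0 = -4)
S(K) = -4*K²
N = 308/3 (N = (-16 - (-4)*9²)/3 = (-16 - (-4)*81)/3 = (-16 - 1*(-324))/3 = (-16 + 324)/3 = (⅓)*308 = 308/3 ≈ 102.67)
(69 - 1*49) + N*(-1 - 1*(-52)) = (69 - 1*49) + 308*(-1 - 1*(-52))/3 = (69 - 49) + 308*(-1 + 52)/3 = 20 + (308/3)*51 = 20 + 5236 = 5256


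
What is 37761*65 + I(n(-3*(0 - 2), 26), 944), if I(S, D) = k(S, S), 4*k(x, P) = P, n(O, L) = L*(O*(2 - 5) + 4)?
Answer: 2454374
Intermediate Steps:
n(O, L) = L*(4 - 3*O) (n(O, L) = L*(O*(-3) + 4) = L*(-3*O + 4) = L*(4 - 3*O))
k(x, P) = P/4
I(S, D) = S/4
37761*65 + I(n(-3*(0 - 2), 26), 944) = 37761*65 + (26*(4 - (-9)*(0 - 2)))/4 = 2454465 + (26*(4 - (-9)*(-2)))/4 = 2454465 + (26*(4 - 3*6))/4 = 2454465 + (26*(4 - 18))/4 = 2454465 + (26*(-14))/4 = 2454465 + (¼)*(-364) = 2454465 - 91 = 2454374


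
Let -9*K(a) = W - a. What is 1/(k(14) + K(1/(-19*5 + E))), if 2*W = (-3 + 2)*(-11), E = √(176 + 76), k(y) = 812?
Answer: 85419650/69308452127 + 8*√7/69308452127 ≈ 0.0012325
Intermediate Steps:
E = 6*√7 (E = √252 = 6*√7 ≈ 15.875)
W = 11/2 (W = ((-3 + 2)*(-11))/2 = (-1*(-11))/2 = (½)*11 = 11/2 ≈ 5.5000)
K(a) = -11/18 + a/9 (K(a) = -(11/2 - a)/9 = -11/18 + a/9)
1/(k(14) + K(1/(-19*5 + E))) = 1/(812 + (-11/18 + 1/(9*(-19*5 + 6*√7)))) = 1/(812 + (-11/18 + 1/(9*(-95 + 6*√7)))) = 1/(14605/18 + 1/(9*(-95 + 6*√7)))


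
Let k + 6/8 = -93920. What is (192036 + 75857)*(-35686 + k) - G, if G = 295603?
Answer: -138884146723/4 ≈ -3.4721e+10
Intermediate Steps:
k = -375683/4 (k = -3/4 - 93920 = -375683/4 ≈ -93921.)
(192036 + 75857)*(-35686 + k) - G = (192036 + 75857)*(-35686 - 375683/4) - 1*295603 = 267893*(-518427/4) - 295603 = -138882964311/4 - 295603 = -138884146723/4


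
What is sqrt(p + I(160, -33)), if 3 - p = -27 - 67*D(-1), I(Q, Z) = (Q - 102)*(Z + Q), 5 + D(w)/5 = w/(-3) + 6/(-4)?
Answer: sqrt(191886)/6 ≈ 73.008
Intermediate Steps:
D(w) = -65/2 - 5*w/3 (D(w) = -25 + 5*(w/(-3) + 6/(-4)) = -25 + 5*(w*(-1/3) + 6*(-1/4)) = -25 + 5*(-w/3 - 3/2) = -25 + 5*(-3/2 - w/3) = -25 + (-15/2 - 5*w/3) = -65/2 - 5*w/3)
I(Q, Z) = (-102 + Q)*(Q + Z)
p = -12215/6 (p = 3 - (-27 - 67*(-65/2 - 5/3*(-1))) = 3 - (-27 - 67*(-65/2 + 5/3)) = 3 - (-27 - 67*(-185/6)) = 3 - (-27 + 12395/6) = 3 - 1*12233/6 = 3 - 12233/6 = -12215/6 ≈ -2035.8)
sqrt(p + I(160, -33)) = sqrt(-12215/6 + (160**2 - 102*160 - 102*(-33) + 160*(-33))) = sqrt(-12215/6 + (25600 - 16320 + 3366 - 5280)) = sqrt(-12215/6 + 7366) = sqrt(31981/6) = sqrt(191886)/6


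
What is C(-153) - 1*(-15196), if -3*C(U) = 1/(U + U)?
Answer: 13949929/918 ≈ 15196.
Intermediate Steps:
C(U) = -1/(6*U) (C(U) = -1/(3*(U + U)) = -1/(2*U)/3 = -1/(6*U))
C(-153) - 1*(-15196) = -1/6/(-153) - 1*(-15196) = -1/6*(-1/153) + 15196 = 1/918 + 15196 = 13949929/918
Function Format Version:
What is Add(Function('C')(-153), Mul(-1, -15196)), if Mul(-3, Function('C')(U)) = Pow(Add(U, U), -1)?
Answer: Rational(13949929, 918) ≈ 15196.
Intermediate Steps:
Function('C')(U) = Mul(Rational(-1, 6), Pow(U, -1)) (Function('C')(U) = Mul(Rational(-1, 3), Pow(Add(U, U), -1)) = Mul(Rational(-1, 3), Pow(Mul(2, U), -1)) = Mul(Rational(-1, 3), Mul(Rational(1, 2), Pow(U, -1))) = Mul(Rational(-1, 6), Pow(U, -1)))
Add(Function('C')(-153), Mul(-1, -15196)) = Add(Mul(Rational(-1, 6), Pow(-153, -1)), Mul(-1, -15196)) = Add(Mul(Rational(-1, 6), Rational(-1, 153)), 15196) = Add(Rational(1, 918), 15196) = Rational(13949929, 918)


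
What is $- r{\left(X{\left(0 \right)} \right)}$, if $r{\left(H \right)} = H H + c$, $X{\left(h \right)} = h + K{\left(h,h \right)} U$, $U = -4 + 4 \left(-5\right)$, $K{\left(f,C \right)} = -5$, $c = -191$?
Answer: $-14209$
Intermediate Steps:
$U = -24$ ($U = -4 - 20 = -24$)
$X{\left(h \right)} = 120 + h$ ($X{\left(h \right)} = h - -120 = h + 120 = 120 + h$)
$r{\left(H \right)} = -191 + H^{2}$ ($r{\left(H \right)} = H H - 191 = H^{2} - 191 = -191 + H^{2}$)
$- r{\left(X{\left(0 \right)} \right)} = - (-191 + \left(120 + 0\right)^{2}) = - (-191 + 120^{2}) = - (-191 + 14400) = \left(-1\right) 14209 = -14209$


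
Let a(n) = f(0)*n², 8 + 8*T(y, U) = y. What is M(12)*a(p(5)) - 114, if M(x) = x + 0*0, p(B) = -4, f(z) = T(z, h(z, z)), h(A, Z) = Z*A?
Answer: -306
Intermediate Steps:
h(A, Z) = A*Z
T(y, U) = -1 + y/8
f(z) = -1 + z/8
a(n) = -n² (a(n) = (-1 + (⅛)*0)*n² = (-1 + 0)*n² = -n²)
M(x) = x (M(x) = x + 0 = x)
M(12)*a(p(5)) - 114 = 12*(-1*(-4)²) - 114 = 12*(-1*16) - 114 = 12*(-16) - 114 = -192 - 114 = -306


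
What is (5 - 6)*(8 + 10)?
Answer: -18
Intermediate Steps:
(5 - 6)*(8 + 10) = -1*18 = -18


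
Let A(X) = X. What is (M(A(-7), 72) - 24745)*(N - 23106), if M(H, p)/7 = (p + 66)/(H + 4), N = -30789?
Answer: 1350985965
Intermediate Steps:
M(H, p) = 7*(66 + p)/(4 + H) (M(H, p) = 7*((p + 66)/(H + 4)) = 7*((66 + p)/(4 + H)) = 7*(66 + p)/(4 + H))
(M(A(-7), 72) - 24745)*(N - 23106) = (7*(66 + 72)/(4 - 7) - 24745)*(-30789 - 23106) = (7*138/(-3) - 24745)*(-53895) = (7*(-⅓)*138 - 24745)*(-53895) = (-322 - 24745)*(-53895) = -25067*(-53895) = 1350985965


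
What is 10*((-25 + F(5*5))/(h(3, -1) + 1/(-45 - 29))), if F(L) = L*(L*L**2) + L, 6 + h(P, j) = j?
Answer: -289062500/519 ≈ -5.5696e+5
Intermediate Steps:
h(P, j) = -6 + j
F(L) = L + L**4 (F(L) = L*L**3 + L = L**4 + L = L + L**4)
10*((-25 + F(5*5))/(h(3, -1) + 1/(-45 - 29))) = 10*((-25 + (5*5 + (5*5)**4))/((-6 - 1) + 1/(-45 - 29))) = 10*((-25 + (25 + 25**4))/(-7 + 1/(-74))) = 10*((-25 + (25 + 390625))/(-7 - 1/74)) = 10*((-25 + 390650)/(-519/74)) = 10*(390625*(-74/519)) = 10*(-28906250/519) = -289062500/519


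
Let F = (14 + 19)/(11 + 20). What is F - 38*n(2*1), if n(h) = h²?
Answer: -4679/31 ≈ -150.94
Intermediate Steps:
F = 33/31 ≈ 1.0645
F - 38*n(2*1) = 33/31 - 38*(2*1)² = 33/31 - 38*2² = 33/31 - 38*4 = 33/31 - 152 = -4679/31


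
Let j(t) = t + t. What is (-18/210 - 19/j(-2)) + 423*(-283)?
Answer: -16758607/140 ≈ -1.1970e+5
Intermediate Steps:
j(t) = 2*t
(-18/210 - 19/j(-2)) + 423*(-283) = (-18/210 - 19/(2*(-2))) + 423*(-283) = (-18*1/210 - 19/(-4)) - 119709 = (-3/35 - 19*(-¼)) - 119709 = (-3/35 + 19/4) - 119709 = 653/140 - 119709 = -16758607/140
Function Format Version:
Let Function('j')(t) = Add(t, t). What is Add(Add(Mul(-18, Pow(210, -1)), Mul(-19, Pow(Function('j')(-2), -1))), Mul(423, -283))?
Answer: Rational(-16758607, 140) ≈ -1.1970e+5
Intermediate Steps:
Function('j')(t) = Mul(2, t)
Add(Add(Mul(-18, Pow(210, -1)), Mul(-19, Pow(Function('j')(-2), -1))), Mul(423, -283)) = Add(Add(Mul(-18, Pow(210, -1)), Mul(-19, Pow(Mul(2, -2), -1))), Mul(423, -283)) = Add(Add(Mul(-18, Rational(1, 210)), Mul(-19, Pow(-4, -1))), -119709) = Add(Add(Rational(-3, 35), Mul(-19, Rational(-1, 4))), -119709) = Add(Add(Rational(-3, 35), Rational(19, 4)), -119709) = Add(Rational(653, 140), -119709) = Rational(-16758607, 140)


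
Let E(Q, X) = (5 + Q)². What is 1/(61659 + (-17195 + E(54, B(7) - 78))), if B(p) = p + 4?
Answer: 1/47945 ≈ 2.0857e-5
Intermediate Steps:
B(p) = 4 + p
1/(61659 + (-17195 + E(54, B(7) - 78))) = 1/(61659 + (-17195 + (5 + 54)²)) = 1/(61659 + (-17195 + 59²)) = 1/(61659 + (-17195 + 3481)) = 1/(61659 - 13714) = 1/47945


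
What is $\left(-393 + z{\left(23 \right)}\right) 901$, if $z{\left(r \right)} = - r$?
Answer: $-374816$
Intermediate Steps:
$\left(-393 + z{\left(23 \right)}\right) 901 = \left(-393 - 23\right) 901 = \left(-416\right) 901 = -374816$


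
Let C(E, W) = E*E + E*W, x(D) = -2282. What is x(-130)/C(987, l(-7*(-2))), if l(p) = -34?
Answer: -326/134373 ≈ -0.0024261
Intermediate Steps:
C(E, W) = E**2 + E*W
x(-130)/C(987, l(-7*(-2))) = -2282*1/(987*(987 - 34)) = -2282/(987*953) = -2282/940611 = -2282*1/940611 = -326/134373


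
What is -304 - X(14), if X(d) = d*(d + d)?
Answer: -696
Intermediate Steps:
X(d) = 2*d**2 (X(d) = d*(2*d) = 2*d**2)
-304 - X(14) = -304 - 2*14**2 = -304 - 2*196 = -304 - 1*392 = -304 - 392 = -696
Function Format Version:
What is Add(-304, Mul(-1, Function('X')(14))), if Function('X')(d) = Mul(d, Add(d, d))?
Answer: -696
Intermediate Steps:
Function('X')(d) = Mul(2, Pow(d, 2)) (Function('X')(d) = Mul(d, Mul(2, d)) = Mul(2, Pow(d, 2)))
Add(-304, Mul(-1, Function('X')(14))) = Add(-304, Mul(-1, Mul(2, Pow(14, 2)))) = Add(-304, Mul(-1, Mul(2, 196))) = Add(-304, Mul(-1, 392)) = Add(-304, -392) = -696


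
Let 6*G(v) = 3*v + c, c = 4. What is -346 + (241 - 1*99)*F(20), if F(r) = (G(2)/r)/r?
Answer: -41449/120 ≈ -345.41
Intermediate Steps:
G(v) = 2/3 + v/2 (G(v) = (3*v + 4)/6 = (4 + 3*v)/6 = 2/3 + v/2)
F(r) = 5/(3*r**2) (F(r) = ((2/3 + (1/2)*2)/r)/r = ((2/3 + 1)/r)/r = (5/(3*r))/r = 5/(3*r**2))
-346 + (241 - 1*99)*F(20) = -346 + (241 - 1*99)*((5/3)/20**2) = -346 + (241 - 99)*((5/3)*(1/400)) = -346 + 142*(1/240) = -346 + 71/120 = -41449/120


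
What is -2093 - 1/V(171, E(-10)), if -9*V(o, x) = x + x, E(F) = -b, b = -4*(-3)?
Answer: -16747/8 ≈ -2093.4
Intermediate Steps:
b = 12
E(F) = -12 (E(F) = -1*12 = -12)
V(o, x) = -2*x/9 (V(o, x) = -(x + x)/9 = -2*x/9)
-2093 - 1/V(171, E(-10)) = -2093 - 1/((-2/9*(-12))) = -2093 - 1/8/3 = -2093 - 1*3/8 = -2093 - 3/8 = -16747/8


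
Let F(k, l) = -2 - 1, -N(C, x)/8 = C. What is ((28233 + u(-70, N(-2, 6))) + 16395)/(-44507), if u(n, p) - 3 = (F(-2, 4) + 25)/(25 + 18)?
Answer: -1919155/1913801 ≈ -1.0028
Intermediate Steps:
N(C, x) = -8*C
F(k, l) = -3
u(n, p) = 151/43 (u(n, p) = 3 + (-3 + 25)/(25 + 18) = 3 + 22/43 = 151/43)
((28233 + u(-70, N(-2, 6))) + 16395)/(-44507) = ((28233 + 151/43) + 16395)/(-44507) = (1214170/43 + 16395)*(-1/44507) = (1919155/43)*(-1/44507) = -1919155/1913801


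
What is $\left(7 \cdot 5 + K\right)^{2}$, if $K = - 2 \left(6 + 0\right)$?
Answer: $529$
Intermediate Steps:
$K = -12$ ($K = \left(-2\right) 6 = -12$)
$\left(7 \cdot 5 + K\right)^{2} = \left(7 \cdot 5 - 12\right)^{2} = \left(35 - 12\right)^{2} = 23^{2} = 529$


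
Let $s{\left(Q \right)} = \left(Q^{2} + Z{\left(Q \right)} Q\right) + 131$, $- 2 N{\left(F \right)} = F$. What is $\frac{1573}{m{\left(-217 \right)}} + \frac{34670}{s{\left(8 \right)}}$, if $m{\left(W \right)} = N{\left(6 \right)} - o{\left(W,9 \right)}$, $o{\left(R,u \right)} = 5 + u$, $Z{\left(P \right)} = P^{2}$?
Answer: $- \frac{522721}{12019} \approx -43.491$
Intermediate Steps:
$N{\left(F \right)} = - \frac{F}{2}$
$s{\left(Q \right)} = 131 + Q^{2} + Q^{3}$ ($s{\left(Q \right)} = \left(Q^{2} + Q^{2} Q\right) + 131 = \left(Q^{2} + Q^{3}\right) + 131 = 131 + Q^{2} + Q^{3}$)
$m{\left(W \right)} = -17$ ($m{\left(W \right)} = \left(- \frac{1}{2}\right) 6 - \left(5 + 9\right) = -3 - 14 = -17$)
$\frac{1573}{m{\left(-217 \right)}} + \frac{34670}{s{\left(8 \right)}} = \frac{1573}{-17} + \frac{34670}{131 + 8^{2} + 8^{3}} = 1573 \left(- \frac{1}{17}\right) + \frac{34670}{131 + 64 + 512} = - \frac{1573}{17} + \frac{34670}{707} = - \frac{522721}{12019}$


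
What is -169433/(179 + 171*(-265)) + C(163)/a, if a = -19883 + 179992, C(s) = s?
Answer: 27135105365/7226679824 ≈ 3.7549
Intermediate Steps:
a = 160109
-169433/(179 + 171*(-265)) + C(163)/a = -169433/(179 + 171*(-265)) + 163/160109 = -169433/(179 - 45315) + 163*(1/160109) = -169433/(-45136) + 163/160109 = -169433*(-1/45136) + 163/160109 = 169433/45136 + 163/160109 = 27135105365/7226679824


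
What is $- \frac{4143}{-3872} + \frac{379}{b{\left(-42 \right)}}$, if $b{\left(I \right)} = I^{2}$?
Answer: $\frac{2193935}{1707552} \approx 1.2848$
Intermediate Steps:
$- \frac{4143}{-3872} + \frac{379}{b{\left(-42 \right)}} = - \frac{4143}{-3872} + \frac{379}{\left(-42\right)^{2}} = \left(-4143\right) \left(- \frac{1}{3872}\right) + \frac{379}{1764} = \frac{4143}{3872} + 379 \cdot \frac{1}{1764} = \frac{4143}{3872} + \frac{379}{1764} = \frac{2193935}{1707552}$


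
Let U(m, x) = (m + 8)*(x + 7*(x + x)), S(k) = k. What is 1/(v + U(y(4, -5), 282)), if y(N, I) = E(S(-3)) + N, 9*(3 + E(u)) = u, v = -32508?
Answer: 1/4152 ≈ 0.00024085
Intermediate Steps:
E(u) = -3 + u/9
y(N, I) = -10/3 + N (y(N, I) = (-3 + (⅑)*(-3)) + N = (-3 - ⅓) + N = -10/3 + N)
U(m, x) = 15*x*(8 + m) (U(m, x) = (8 + m)*(x + 7*(2*x)) = (8 + m)*(x + 14*x) = (8 + m)*(15*x) = 15*x*(8 + m))
1/(v + U(y(4, -5), 282)) = 1/(-32508 + 15*282*(8 + (-10/3 + 4))) = 1/(-32508 + 15*282*(8 + ⅔)) = 1/(-32508 + 15*282*(26/3)) = 1/(-32508 + 36660) = 1/4152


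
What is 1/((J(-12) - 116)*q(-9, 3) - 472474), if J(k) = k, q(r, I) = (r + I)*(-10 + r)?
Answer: -1/487066 ≈ -2.0531e-6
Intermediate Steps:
q(r, I) = (-10 + r)*(I + r) (q(r, I) = (I + r)*(-10 + r) = (-10 + r)*(I + r))
1/((J(-12) - 116)*q(-9, 3) - 472474) = 1/((-12 - 116)*((-9)² - 10*3 - 10*(-9) + 3*(-9)) - 472474) = 1/(-128*(81 - 30 + 90 - 27) - 472474) = 1/(-128*114 - 472474) = 1/(-14592 - 472474) = 1/(-487066) = -1/487066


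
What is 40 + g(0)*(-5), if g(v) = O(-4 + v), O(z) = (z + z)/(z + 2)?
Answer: 20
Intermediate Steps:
O(z) = 2*z/(2 + z) (O(z) = (2*z)/(2 + z) = 2*z/(2 + z))
g(v) = 2*(-4 + v)/(-2 + v) (g(v) = 2*(-4 + v)/(2 + (-4 + v)) = 2*(-4 + v)/(-2 + v))
40 + g(0)*(-5) = 40 + (2*(-4 + 0)/(-2 + 0))*(-5) = 40 + (2*(-4)/(-2))*(-5) = 40 + (2*(-½)*(-4))*(-5) = 40 + 4*(-5) = 40 - 20 = 20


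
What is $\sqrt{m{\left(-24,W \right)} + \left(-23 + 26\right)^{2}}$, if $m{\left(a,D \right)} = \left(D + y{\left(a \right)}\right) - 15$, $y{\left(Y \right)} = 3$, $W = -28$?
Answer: $i \sqrt{31} \approx 5.5678 i$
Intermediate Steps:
$m{\left(a,D \right)} = -12 + D$ ($m{\left(a,D \right)} = \left(D + 3\right) - 15 = \left(3 + D\right) - 15 = -12 + D$)
$\sqrt{m{\left(-24,W \right)} + \left(-23 + 26\right)^{2}} = \sqrt{\left(-12 - 28\right) + \left(-23 + 26\right)^{2}} = \sqrt{-40 + 3^{2}} = \sqrt{-40 + 9} = \sqrt{-31} = i \sqrt{31}$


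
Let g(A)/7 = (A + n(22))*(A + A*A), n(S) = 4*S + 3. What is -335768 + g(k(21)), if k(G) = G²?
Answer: 725553760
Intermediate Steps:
n(S) = 3 + 4*S
g(A) = 7*(91 + A)*(A + A²) (g(A) = 7*((A + (3 + 4*22))*(A + A*A)) = 7*((A + (3 + 88))*(A + A²)) = 7*((A + 91)*(A + A²)) = 7*((91 + A)*(A + A²)) = 7*(91 + A)*(A + A²))
-335768 + g(k(21)) = -335768 + 7*21²*(91 + (21²)² + 92*21²) = -335768 + 7*441*(91 + 441² + 92*441) = -335768 + 7*441*(91 + 194481 + 40572) = -335768 + 7*441*235144 = -335768 + 725889528 = 725553760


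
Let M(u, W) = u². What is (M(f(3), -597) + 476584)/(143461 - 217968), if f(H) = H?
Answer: -476593/74507 ≈ -6.3966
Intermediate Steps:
(M(f(3), -597) + 476584)/(143461 - 217968) = (3² + 476584)/(143461 - 217968) = (9 + 476584)/(-74507) = 476593*(-1/74507) = -476593/74507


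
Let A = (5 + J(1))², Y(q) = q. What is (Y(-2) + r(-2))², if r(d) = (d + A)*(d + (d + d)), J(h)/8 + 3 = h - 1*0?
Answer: 512656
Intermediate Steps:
J(h) = -24 + 8*h (J(h) = -24 + 8*(h - 1*0) = -24 + 8*(h + 0) = -24 + 8*h)
A = 121 (A = (5 + (-24 + 8*1))² = (5 + (-24 + 8))² = (5 - 16)² = (-11)² = 121)
r(d) = 3*d*(121 + d) (r(d) = (d + 121)*(d + (d + d)) = (121 + d)*(d + 2*d) = (121 + d)*(3*d) = 3*d*(121 + d))
(Y(-2) + r(-2))² = (-2 + 3*(-2)*(121 - 2))² = (-2 + 3*(-2)*119)² = (-2 - 714)² = (-716)² = 512656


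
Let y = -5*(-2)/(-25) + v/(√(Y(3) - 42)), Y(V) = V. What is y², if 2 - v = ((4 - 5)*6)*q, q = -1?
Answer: -244/975 - 16*I*√39/195 ≈ -0.25026 - 0.51241*I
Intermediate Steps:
v = -4 (v = 2 - (4 - 5)*6*(-1) = 2 - (-1*6)*(-1) = 2 - (-6)*(-1) = 2 - 1*6 = 2 - 6 = -4)
y = -⅖ + 4*I*√39/39 (y = -5*(-2)/(-25) - 4/√(3 - 42) = 10*(-1/25) - 4*(-I*√39/39) = -⅖ - 4*(-I*√39/39) = -⅖ - (-4)*I*√39/39 = -⅖ + 4*I*√39/39 ≈ -0.4 + 0.64051*I)
y² = (-⅖ + 4*I*√39/39)²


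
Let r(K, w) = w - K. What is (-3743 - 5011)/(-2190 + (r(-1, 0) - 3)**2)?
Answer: 4377/1093 ≈ 4.0046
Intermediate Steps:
(-3743 - 5011)/(-2190 + (r(-1, 0) - 3)**2) = (-3743 - 5011)/(-2190 + ((0 - 1*(-1)) - 3)**2) = -8754/(-2190 + ((0 + 1) - 3)**2) = -8754/(-2190 + (1 - 3)**2) = -8754/(-2190 + (-2)**2) = -8754/(-2190 + 4) = -8754/(-2186) = -8754*(-1/2186) = 4377/1093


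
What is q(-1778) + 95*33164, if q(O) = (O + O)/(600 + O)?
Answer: 1855693398/589 ≈ 3.1506e+6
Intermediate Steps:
q(O) = 2*O/(600 + O) (q(O) = (2*O)/(600 + O) = 2*O/(600 + O))
q(-1778) + 95*33164 = 2*(-1778)/(600 - 1778) + 95*33164 = 2*(-1778)/(-1178) + 3150580 = 2*(-1778)*(-1/1178) + 3150580 = 1778/589 + 3150580 = 1855693398/589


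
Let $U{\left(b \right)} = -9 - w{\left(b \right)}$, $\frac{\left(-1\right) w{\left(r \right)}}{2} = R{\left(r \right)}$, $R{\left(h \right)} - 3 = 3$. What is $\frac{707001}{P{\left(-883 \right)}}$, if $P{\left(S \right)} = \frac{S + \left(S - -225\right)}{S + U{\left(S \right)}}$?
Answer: $\frac{622160880}{1541} \approx 4.0374 \cdot 10^{5}$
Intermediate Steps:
$R{\left(h \right)} = 6$ ($R{\left(h \right)} = 3 + 3 = 6$)
$w{\left(r \right)} = -12$ ($w{\left(r \right)} = \left(-2\right) 6 = -12$)
$U{\left(b \right)} = 3$ ($U{\left(b \right)} = -9 - -12 = -9 + 12 = 3$)
$P{\left(S \right)} = \frac{225 + 2 S}{3 + S}$ ($P{\left(S \right)} = \frac{S + \left(S - -225\right)}{S + 3} = \frac{S + \left(S + 225\right)}{3 + S} = \frac{S + \left(225 + S\right)}{3 + S} = \frac{225 + 2 S}{3 + S}$)
$\frac{707001}{P{\left(-883 \right)}} = \frac{707001}{\frac{1}{3 - 883} \left(225 + 2 \left(-883\right)\right)} = \frac{707001}{\frac{1}{-880} \left(225 - 1766\right)} = \frac{707001}{\left(- \frac{1}{880}\right) \left(-1541\right)} = \frac{707001}{\frac{1541}{880}} = 707001 \cdot \frac{880}{1541} = \frac{622160880}{1541}$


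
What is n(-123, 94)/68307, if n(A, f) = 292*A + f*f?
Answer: -27080/68307 ≈ -0.39645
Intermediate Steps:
n(A, f) = f² + 292*A (n(A, f) = 292*A + f² = f² + 292*A)
n(-123, 94)/68307 = (94² + 292*(-123))/68307 = (8836 - 35916)*(1/68307) = -27080*1/68307 = -27080/68307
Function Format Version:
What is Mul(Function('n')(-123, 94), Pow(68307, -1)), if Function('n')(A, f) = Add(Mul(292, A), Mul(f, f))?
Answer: Rational(-27080, 68307) ≈ -0.39645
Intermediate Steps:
Function('n')(A, f) = Add(Pow(f, 2), Mul(292, A)) (Function('n')(A, f) = Add(Mul(292, A), Pow(f, 2)) = Add(Pow(f, 2), Mul(292, A)))
Mul(Function('n')(-123, 94), Pow(68307, -1)) = Mul(Add(Pow(94, 2), Mul(292, -123)), Pow(68307, -1)) = Mul(Add(8836, -35916), Rational(1, 68307)) = Mul(-27080, Rational(1, 68307)) = Rational(-27080, 68307)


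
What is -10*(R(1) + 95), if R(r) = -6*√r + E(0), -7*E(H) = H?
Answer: -890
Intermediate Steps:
E(H) = -H/7
R(r) = -6*√r (R(r) = -6*√r - ⅐*0 = -6*√r + 0 = -6*√r)
-10*(R(1) + 95) = -10*(-6*√1 + 95) = -10*(-6*1 + 95) = -10*(-6 + 95) = -10*89 = -890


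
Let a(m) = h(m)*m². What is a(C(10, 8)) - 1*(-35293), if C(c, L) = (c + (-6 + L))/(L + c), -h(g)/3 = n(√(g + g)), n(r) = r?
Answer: 35293 - 8*√3/9 ≈ 35291.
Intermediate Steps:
h(g) = -3*√2*√g (h(g) = -3*√(g + g) = -3*√2*√g)
C(c, L) = (-6 + L + c)/(L + c)
a(m) = -3*√2*m^(5/2) (a(m) = (-3*√2*√m)*m² = -3*√2*m^(5/2))
a(C(10, 8)) - 1*(-35293) = -3*√2*((-6 + 8 + 10)/(8 + 10))^(5/2) - 1*(-35293) = -3*√2*(12/18)^(5/2) + 35293 = -3*√2*((1/18)*12)^(5/2) + 35293 = -3*√2*(⅔)^(5/2) + 35293 = -3*√2*4*√6/27 + 35293 = -8*√3/9 + 35293 = 35293 - 8*√3/9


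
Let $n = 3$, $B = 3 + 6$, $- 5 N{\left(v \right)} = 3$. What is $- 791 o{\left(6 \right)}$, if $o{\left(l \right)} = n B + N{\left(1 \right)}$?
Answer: $- \frac{104412}{5} \approx -20882.0$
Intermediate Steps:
$N{\left(v \right)} = - \frac{3}{5}$ ($N{\left(v \right)} = \left(- \frac{1}{5}\right) 3 = - \frac{3}{5}$)
$B = 9$
$o{\left(l \right)} = \frac{132}{5}$ ($o{\left(l \right)} = 3 \cdot 9 - \frac{3}{5} = 27 - \frac{3}{5} = \frac{132}{5}$)
$- 791 o{\left(6 \right)} = \left(-791\right) \frac{132}{5} = - \frac{104412}{5}$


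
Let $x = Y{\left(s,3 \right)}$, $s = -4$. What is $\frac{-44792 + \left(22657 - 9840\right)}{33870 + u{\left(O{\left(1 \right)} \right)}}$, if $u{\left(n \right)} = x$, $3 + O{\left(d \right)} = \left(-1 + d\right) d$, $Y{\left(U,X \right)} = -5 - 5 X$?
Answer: $- \frac{1279}{1354} \approx -0.94461$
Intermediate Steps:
$x = -20$ ($x = -5 - 15 = -20$)
$O{\left(d \right)} = -3 + d \left(-1 + d\right)$ ($O{\left(d \right)} = -3 + \left(-1 + d\right) d = -3 + d \left(-1 + d\right)$)
$u{\left(n \right)} = -20$
$\frac{-44792 + \left(22657 - 9840\right)}{33870 + u{\left(O{\left(1 \right)} \right)}} = \frac{-44792 + \left(22657 - 9840\right)}{33870 - 20} = \frac{-44792 + 12817}{33850} = \left(-31975\right) \frac{1}{33850} = - \frac{1279}{1354}$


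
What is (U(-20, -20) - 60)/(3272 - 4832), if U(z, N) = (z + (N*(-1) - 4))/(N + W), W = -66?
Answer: 1289/33540 ≈ 0.038432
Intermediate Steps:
U(z, N) = (-4 + z - N)/(-66 + N) (U(z, N) = (z + (N*(-1) - 4))/(N - 66) = (z + (-N - 4))/(-66 + N) = (z + (-4 - N))/(-66 + N) = (-4 + z - N)/(-66 + N))
(U(-20, -20) - 60)/(3272 - 4832) = ((-4 - 20 - 1*(-20))/(-66 - 20) - 60)/(3272 - 4832) = ((-4 - 20 + 20)/(-86) - 60)/(-1560) = (-1/86*(-4) - 60)*(-1/1560) = (2/43 - 60)*(-1/1560) = -2578/43*(-1/1560) = 1289/33540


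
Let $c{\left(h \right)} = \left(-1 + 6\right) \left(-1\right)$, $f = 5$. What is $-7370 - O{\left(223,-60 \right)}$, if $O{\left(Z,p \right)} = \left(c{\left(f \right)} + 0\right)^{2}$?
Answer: $-7395$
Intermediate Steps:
$c{\left(h \right)} = -5$ ($c{\left(h \right)} = 5 \left(-1\right) = -5$)
$O{\left(Z,p \right)} = 25$ ($O{\left(Z,p \right)} = \left(-5 + 0\right)^{2} = \left(-5\right)^{2} = 25$)
$-7370 - O{\left(223,-60 \right)} = -7370 - 25 = -7395$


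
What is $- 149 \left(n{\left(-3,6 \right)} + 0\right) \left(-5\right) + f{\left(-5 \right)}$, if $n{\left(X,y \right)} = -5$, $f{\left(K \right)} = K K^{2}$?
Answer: $-3850$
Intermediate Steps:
$f{\left(K \right)} = K^{3}$
$- 149 \left(n{\left(-3,6 \right)} + 0\right) \left(-5\right) + f{\left(-5 \right)} = - 149 \left(-5 + 0\right) \left(-5\right) + \left(-5\right)^{3} = - 149 \left(\left(-5\right) \left(-5\right)\right) - 125 = \left(-149\right) 25 - 125 = -3725 - 125 = -3850$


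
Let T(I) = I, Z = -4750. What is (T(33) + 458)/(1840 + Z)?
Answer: -491/2910 ≈ -0.16873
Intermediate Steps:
(T(33) + 458)/(1840 + Z) = (33 + 458)/(1840 - 4750) = 491/(-2910) = 491*(-1/2910) = -491/2910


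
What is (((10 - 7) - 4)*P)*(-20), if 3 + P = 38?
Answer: 700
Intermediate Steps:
P = 35 (P = -3 + 38 = 35)
(((10 - 7) - 4)*P)*(-20) = (((10 - 7) - 4)*35)*(-20) = ((3 - 4)*35)*(-20) = -1*35*(-20) = -35*(-20) = 700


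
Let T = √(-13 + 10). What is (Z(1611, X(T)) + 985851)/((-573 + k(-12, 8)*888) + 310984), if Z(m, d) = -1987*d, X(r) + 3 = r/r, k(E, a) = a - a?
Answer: 989825/310411 ≈ 3.1888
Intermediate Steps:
k(E, a) = 0
T = I*√3 (T = √(-3) = I*√3 ≈ 1.732*I)
X(r) = -2 (X(r) = -3 + r/r = -3 + 1 = -2)
(Z(1611, X(T)) + 985851)/((-573 + k(-12, 8)*888) + 310984) = (-1987*(-2) + 985851)/((-573 + 0*888) + 310984) = (3974 + 985851)/((-573 + 0) + 310984) = 989825/(-573 + 310984) = 989825/310411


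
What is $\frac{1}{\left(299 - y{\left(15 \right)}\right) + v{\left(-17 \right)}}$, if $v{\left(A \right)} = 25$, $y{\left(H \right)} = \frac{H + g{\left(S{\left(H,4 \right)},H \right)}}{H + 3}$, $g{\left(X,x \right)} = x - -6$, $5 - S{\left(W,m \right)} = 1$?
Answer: $\frac{1}{322} \approx 0.0031056$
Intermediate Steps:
$S{\left(W,m \right)} = 4$ ($S{\left(W,m \right)} = 5 - 1 = 4$)
$g{\left(X,x \right)} = 6 + x$ ($g{\left(X,x \right)} = x + 6 = 6 + x$)
$y{\left(H \right)} = \frac{6 + 2 H}{3 + H}$ ($y{\left(H \right)} = \frac{H + \left(6 + H\right)}{H + 3} = \frac{6 + 2 H}{3 + H}$)
$\frac{1}{\left(299 - y{\left(15 \right)}\right) + v{\left(-17 \right)}} = \frac{1}{\left(299 - 2\right) + 25} = \frac{1}{297 + 25} = \frac{1}{322}$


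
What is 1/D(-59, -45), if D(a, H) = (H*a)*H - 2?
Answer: -1/119477 ≈ -8.3698e-6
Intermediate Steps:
D(a, H) = -2 + a*H² (D(a, H) = a*H² - 2 = -2 + a*H²)
1/D(-59, -45) = 1/(-2 - 59*(-45)²) = 1/(-2 - 59*2025) = 1/(-2 - 119475) = 1/(-119477) = -1/119477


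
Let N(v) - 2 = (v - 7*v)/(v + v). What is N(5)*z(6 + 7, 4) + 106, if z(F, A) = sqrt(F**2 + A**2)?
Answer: 106 - sqrt(185) ≈ 92.399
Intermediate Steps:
N(v) = -1 (N(v) = 2 + (v - 7*v)/(v + v) = 2 + (-6*v)/((2*v)) = 2 + (-6*v)*(1/(2*v)) = 2 - 3 = -1)
z(F, A) = sqrt(A**2 + F**2)
N(5)*z(6 + 7, 4) + 106 = -sqrt(4**2 + (6 + 7)**2) + 106 = -sqrt(16 + 13**2) + 106 = -sqrt(16 + 169) + 106 = -sqrt(185) + 106 = 106 - sqrt(185)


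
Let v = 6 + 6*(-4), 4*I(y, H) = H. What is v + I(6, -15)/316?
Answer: -22767/1264 ≈ -18.012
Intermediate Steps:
I(y, H) = H/4
v = -18 (v = 6 - 24 = -18)
v + I(6, -15)/316 = -18 + ((1/4)*(-15))/316 = -18 - 15/4*1/316 = -18 - 15/1264 = -22767/1264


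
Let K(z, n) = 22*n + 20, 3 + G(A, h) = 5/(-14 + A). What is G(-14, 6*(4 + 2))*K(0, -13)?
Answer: 1691/2 ≈ 845.50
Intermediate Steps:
G(A, h) = -3 + 5/(-14 + A)
K(z, n) = 20 + 22*n
G(-14, 6*(4 + 2))*K(0, -13) = ((47 - 3*(-14))/(-14 - 14))*(20 + 22*(-13)) = ((47 + 42)/(-28))*(20 - 286) = -1/28*89*(-266) = -89/28*(-266) = 1691/2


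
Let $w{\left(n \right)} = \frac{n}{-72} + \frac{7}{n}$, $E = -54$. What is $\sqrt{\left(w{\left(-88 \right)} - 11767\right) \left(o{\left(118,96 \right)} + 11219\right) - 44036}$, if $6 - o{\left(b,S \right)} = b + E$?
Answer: $\frac{i \sqrt{2288864897242}}{132} \approx 11461.0 i$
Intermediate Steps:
$o{\left(b,S \right)} = 60 - b$ ($o{\left(b,S \right)} = 6 - \left(b - 54\right) = 6 - \left(-54 + b\right) = 60 - b$)
$w{\left(n \right)} = \frac{7}{n} - \frac{n}{72}$ ($w{\left(n \right)} = n \left(- \frac{1}{72}\right) + \frac{7}{n} = - \frac{n}{72} + \frac{7}{n} = \frac{7}{n} - \frac{n}{72}$)
$\sqrt{\left(w{\left(-88 \right)} - 11767\right) \left(o{\left(118,96 \right)} + 11219\right) - 44036} = \sqrt{\left(\left(\frac{7}{-88} - - \frac{11}{9}\right) - 11767\right) \left(\left(60 - 118\right) + 11219\right) - 44036} = \sqrt{\left(\left(7 \left(- \frac{1}{88}\right) + \frac{11}{9}\right) - 11767\right) \left(\left(60 - 118\right) + 11219\right) - 44036} = \sqrt{\left(\left(- \frac{7}{88} + \frac{11}{9}\right) - 11767\right) \left(-58 + 11219\right) - 44036} = \sqrt{\left(\frac{905}{792} - 11767\right) 11161 - 44036} = \sqrt{\left(- \frac{9318559}{792}\right) 11161 - 44036} = \sqrt{- \frac{104004436999}{792} - 44036} = \sqrt{- \frac{104039313511}{792}} = \frac{i \sqrt{2288864897242}}{132}$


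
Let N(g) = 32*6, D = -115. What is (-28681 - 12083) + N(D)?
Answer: -40572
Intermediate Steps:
N(g) = 192
(-28681 - 12083) + N(D) = (-28681 - 12083) + 192 = -40764 + 192 = -40572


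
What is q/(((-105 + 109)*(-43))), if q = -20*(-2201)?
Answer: -11005/43 ≈ -255.93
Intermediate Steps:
q = 44020
q/(((-105 + 109)*(-43))) = 44020/(((-105 + 109)*(-43))) = 44020/((4*(-43))) = 44020/(-172) = 44020*(-1/172) = -11005/43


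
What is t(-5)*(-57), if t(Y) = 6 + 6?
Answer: -684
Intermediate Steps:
t(Y) = 12
t(-5)*(-57) = 12*(-57) = -684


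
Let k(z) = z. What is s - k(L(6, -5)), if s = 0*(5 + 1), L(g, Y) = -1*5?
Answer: 5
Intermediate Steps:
L(g, Y) = -5
s = 0 (s = 0*6 = 0)
s - k(L(6, -5)) = 0 - 1*(-5) = 0 + 5 = 5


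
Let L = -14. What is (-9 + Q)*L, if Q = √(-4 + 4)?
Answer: 126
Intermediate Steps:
Q = 0 (Q = √0 = 0)
(-9 + Q)*L = (-9 + 0)*(-14) = -9*(-14) = 126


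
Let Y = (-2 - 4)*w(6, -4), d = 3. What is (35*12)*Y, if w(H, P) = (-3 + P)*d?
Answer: 52920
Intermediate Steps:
w(H, P) = -9 + 3*P (w(H, P) = (-3 + P)*3 = -9 + 3*P)
Y = 126 (Y = (-2 - 4)*(-9 + 3*(-4)) = -6*(-9 - 12) = -6*(-21) = 126)
(35*12)*Y = (35*12)*126 = 420*126 = 52920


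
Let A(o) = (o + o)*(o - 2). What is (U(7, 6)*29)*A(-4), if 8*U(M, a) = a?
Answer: 1044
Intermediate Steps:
U(M, a) = a/8
A(o) = 2*o*(-2 + o) (A(o) = (2*o)*(-2 + o) = 2*o*(-2 + o))
(U(7, 6)*29)*A(-4) = (((⅛)*6)*29)*(2*(-4)*(-2 - 4)) = ((¾)*29)*(2*(-4)*(-6)) = (87/4)*48 = 1044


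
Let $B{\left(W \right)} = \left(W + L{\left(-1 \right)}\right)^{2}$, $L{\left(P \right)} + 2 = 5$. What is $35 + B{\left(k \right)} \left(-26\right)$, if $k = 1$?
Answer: $-381$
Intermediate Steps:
$L{\left(P \right)} = 3$ ($L{\left(P \right)} = -2 + 5 = 3$)
$B{\left(W \right)} = \left(3 + W\right)^{2}$ ($B{\left(W \right)} = \left(W + 3\right)^{2} = \left(3 + W\right)^{2}$)
$35 + B{\left(k \right)} \left(-26\right) = 35 + \left(3 + 1\right)^{2} \left(-26\right) = 35 + 4^{2} \left(-26\right) = 35 + 16 \left(-26\right) = 35 - 416 = -381$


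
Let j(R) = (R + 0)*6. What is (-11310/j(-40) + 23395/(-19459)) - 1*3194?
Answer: -490067485/155672 ≈ -3148.1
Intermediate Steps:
j(R) = 6*R (j(R) = R*6 = 6*R)
(-11310/j(-40) + 23395/(-19459)) - 1*3194 = (-11310/(6*(-40)) + 23395/(-19459)) - 1*3194 = (-11310/(-240) + 23395*(-1/19459)) - 3194 = (-11310*(-1/240) - 23395/19459) - 3194 = (377/8 - 23395/19459) - 3194 = 7148883/155672 - 3194 = -490067485/155672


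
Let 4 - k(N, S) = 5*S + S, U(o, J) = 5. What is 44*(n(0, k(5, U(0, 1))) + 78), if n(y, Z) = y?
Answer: 3432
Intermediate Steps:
k(N, S) = 4 - 6*S (k(N, S) = 4 - (5*S + S) = 4 - 6*S)
44*(n(0, k(5, U(0, 1))) + 78) = 44*(0 + 78) = 44*78 = 3432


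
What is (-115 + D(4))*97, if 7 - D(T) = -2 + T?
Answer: -10670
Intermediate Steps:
D(T) = 9 - T (D(T) = 7 - (-2 + T) = 7 + (2 - T) = 9 - T)
(-115 + D(4))*97 = (-115 + (9 - 1*4))*97 = (-115 + (9 - 4))*97 = (-115 + 5)*97 = -110*97 = -10670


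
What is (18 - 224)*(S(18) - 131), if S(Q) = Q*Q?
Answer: -39758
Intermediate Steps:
S(Q) = Q²
(18 - 224)*(S(18) - 131) = (18 - 224)*(18² - 131) = -206*(324 - 131) = -206*193 = -39758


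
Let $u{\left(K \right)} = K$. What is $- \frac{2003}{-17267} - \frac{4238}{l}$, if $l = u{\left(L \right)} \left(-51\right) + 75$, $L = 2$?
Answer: $\frac{73231627}{466209} \approx 157.08$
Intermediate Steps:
$l = -27$ ($l = 2 \left(-51\right) + 75 = -102 + 75 = -27$)
$- \frac{2003}{-17267} - \frac{4238}{l} = - \frac{2003}{-17267} - \frac{4238}{-27} = \left(-2003\right) \left(- \frac{1}{17267}\right) - - \frac{4238}{27} = \frac{2003}{17267} + \frac{4238}{27} = \frac{73231627}{466209}$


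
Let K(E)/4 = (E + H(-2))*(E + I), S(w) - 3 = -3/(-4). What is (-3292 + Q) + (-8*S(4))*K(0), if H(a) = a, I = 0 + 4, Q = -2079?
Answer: -4411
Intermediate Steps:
I = 4
S(w) = 15/4 (S(w) = 3 - 3/(-4) = 3 - 3*(-¼) = 3 + ¾ = 15/4)
K(E) = 4*(-2 + E)*(4 + E) (K(E) = 4*((E - 2)*(E + 4)) = 4*((-2 + E)*(4 + E)) = 4*(-2 + E)*(4 + E))
(-3292 + Q) + (-8*S(4))*K(0) = (-3292 - 2079) + (-8*15/4)*(-32 + 4*0² + 8*0) = -5371 - 30*(-32 + 4*0 + 0) = -5371 - 30*(-32 + 0 + 0) = -5371 - 30*(-32) = -5371 + 960 = -4411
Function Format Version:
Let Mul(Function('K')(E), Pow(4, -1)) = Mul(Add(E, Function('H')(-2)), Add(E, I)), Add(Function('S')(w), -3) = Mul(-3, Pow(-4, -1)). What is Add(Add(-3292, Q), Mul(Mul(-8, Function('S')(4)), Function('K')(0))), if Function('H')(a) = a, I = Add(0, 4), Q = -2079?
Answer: -4411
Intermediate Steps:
I = 4
Function('S')(w) = Rational(15, 4) (Function('S')(w) = Add(3, Mul(-3, Pow(-4, -1))) = Add(3, Mul(-3, Rational(-1, 4))) = Add(3, Rational(3, 4)) = Rational(15, 4))
Function('K')(E) = Mul(4, Add(-2, E), Add(4, E)) (Function('K')(E) = Mul(4, Mul(Add(E, -2), Add(E, 4))) = Mul(4, Mul(Add(-2, E), Add(4, E))) = Mul(4, Add(-2, E), Add(4, E)))
Add(Add(-3292, Q), Mul(Mul(-8, Function('S')(4)), Function('K')(0))) = Add(Add(-3292, -2079), Mul(Mul(-8, Rational(15, 4)), Add(-32, Mul(4, Pow(0, 2)), Mul(8, 0)))) = Add(-5371, Mul(-30, Add(-32, Mul(4, 0), 0))) = Add(-5371, Mul(-30, Add(-32, 0, 0))) = Add(-5371, Mul(-30, -32)) = Add(-5371, 960) = -4411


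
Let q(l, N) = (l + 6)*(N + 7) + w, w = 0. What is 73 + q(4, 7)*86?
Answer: 12113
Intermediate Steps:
q(l, N) = (6 + l)*(7 + N) (q(l, N) = (l + 6)*(N + 7) + 0 = (6 + l)*(7 + N) + 0 = (6 + l)*(7 + N))
73 + q(4, 7)*86 = 73 + (42 + 6*7 + 7*4 + 7*4)*86 = 73 + (42 + 42 + 28 + 28)*86 = 73 + 140*86 = 73 + 12040 = 12113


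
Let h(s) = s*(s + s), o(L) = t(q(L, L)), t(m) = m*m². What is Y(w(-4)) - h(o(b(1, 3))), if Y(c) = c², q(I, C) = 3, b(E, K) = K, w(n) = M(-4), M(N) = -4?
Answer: -1442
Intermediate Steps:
w(n) = -4
t(m) = m³
o(L) = 27 (o(L) = 3³ = 27)
h(s) = 2*s² (h(s) = s*(2*s) = 2*s²)
Y(w(-4)) - h(o(b(1, 3))) = (-4)² - 2*27² = 16 - 2*729 = 16 - 1*1458 = 16 - 1458 = -1442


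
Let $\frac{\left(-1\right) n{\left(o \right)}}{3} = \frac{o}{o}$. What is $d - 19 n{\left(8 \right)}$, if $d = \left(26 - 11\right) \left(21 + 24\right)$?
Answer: $732$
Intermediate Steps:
$n{\left(o \right)} = -3$ ($n{\left(o \right)} = - 3 \frac{o}{o} = \left(-3\right) 1 = -3$)
$d = 675$ ($d = 15 \cdot 45 = 675$)
$d - 19 n{\left(8 \right)} = 675 - -57 = 675 + 57 = 732$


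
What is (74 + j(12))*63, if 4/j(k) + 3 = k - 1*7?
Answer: 4788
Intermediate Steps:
j(k) = 4/(-10 + k) (j(k) = 4/(-3 + (k - 1*7)) = 4/(-3 + (k - 7)) = 4/(-3 + (-7 + k)) = 4/(-10 + k))
(74 + j(12))*63 = (74 + 4/(-10 + 12))*63 = (74 + 4/2)*63 = (74 + 4*(½))*63 = (74 + 2)*63 = 76*63 = 4788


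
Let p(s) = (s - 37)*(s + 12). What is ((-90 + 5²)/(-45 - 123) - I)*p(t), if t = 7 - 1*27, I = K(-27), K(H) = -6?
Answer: 20387/7 ≈ 2912.4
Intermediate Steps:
I = -6
t = -20 (t = 7 - 27 = -20)
p(s) = (-37 + s)*(12 + s)
((-90 + 5²)/(-45 - 123) - I)*p(t) = ((-90 + 5²)/(-45 - 123) - 1*(-6))*(-444 + (-20)² - 25*(-20)) = ((-90 + 25)/(-168) + 6)*(-444 + 400 + 500) = (-65*(-1/168) + 6)*456 = (65/168 + 6)*456 = (1073/168)*456 = 20387/7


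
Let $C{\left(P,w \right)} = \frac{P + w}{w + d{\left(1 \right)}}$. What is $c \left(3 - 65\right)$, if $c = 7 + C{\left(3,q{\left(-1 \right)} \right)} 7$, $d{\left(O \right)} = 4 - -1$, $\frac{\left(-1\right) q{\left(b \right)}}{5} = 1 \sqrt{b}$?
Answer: $- \frac{3906}{5} + \frac{434 i}{5} \approx -781.2 + 86.8 i$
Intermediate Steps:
$q{\left(b \right)} = - 5 \sqrt{b}$ ($q{\left(b \right)} = - 5 \cdot 1 \sqrt{b} = - 5 \sqrt{b}$)
$d{\left(O \right)} = 5$ ($d{\left(O \right)} = 4 + 1 = 5$)
$C{\left(P,w \right)} = \frac{P + w}{5 + w}$ ($C{\left(P,w \right)} = \frac{P + w}{w + 5} = \frac{P + w}{5 + w}$)
$c = 7 + \frac{7 \left(3 - 5 i\right) \left(5 + 5 i\right)}{50}$ ($c = 7 + \frac{3 - 5 \sqrt{-1}}{5 - 5 \sqrt{-1}} \cdot 7 = 7 + \frac{3 - 5 i}{5 - 5 i} 7 = 7 + \frac{5 + 5 i}{50} \left(3 - 5 i\right) 7 = 7 + \frac{\left(3 - 5 i\right) \left(5 + 5 i\right)}{50} \cdot 7 = 7 + \frac{7 \left(3 - 5 i\right) \left(5 + 5 i\right)}{50} \approx 12.6 - 1.4 i$)
$c \left(3 - 65\right) = \left(\frac{63}{5} - \frac{7 i}{5}\right) \left(3 - 65\right) = \left(\frac{63}{5} - \frac{7 i}{5}\right) \left(-62\right) = - \frac{3906}{5} + \frac{434 i}{5}$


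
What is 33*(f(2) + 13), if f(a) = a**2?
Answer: 561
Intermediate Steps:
33*(f(2) + 13) = 33*(2**2 + 13) = 33*(4 + 13) = 33*17 = 561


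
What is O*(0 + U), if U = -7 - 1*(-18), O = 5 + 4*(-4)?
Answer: -121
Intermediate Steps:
O = -11 (O = 5 - 16 = -11)
U = 11 (U = -7 + 18 = 11)
O*(0 + U) = -11*(0 + 11) = -11*11 = -121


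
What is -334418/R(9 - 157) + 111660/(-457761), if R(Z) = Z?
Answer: 25511165403/11291438 ≈ 2259.3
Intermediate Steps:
-334418/R(9 - 157) + 111660/(-457761) = -334418/(9 - 157) + 111660/(-457761) = -334418/(-148) + 111660*(-1/457761) = -334418*(-1/148) - 37220/152587 = 167209/74 - 37220/152587 = 25511165403/11291438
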